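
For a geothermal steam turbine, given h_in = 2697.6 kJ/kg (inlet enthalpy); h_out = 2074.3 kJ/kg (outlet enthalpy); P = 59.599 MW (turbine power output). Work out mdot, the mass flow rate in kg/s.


mdot = P * 1000 / (h_in - h_out)
mdot = 59.599 * 1000 / (2697.6 - 2074.3)
mdot = 95.618 kg/s


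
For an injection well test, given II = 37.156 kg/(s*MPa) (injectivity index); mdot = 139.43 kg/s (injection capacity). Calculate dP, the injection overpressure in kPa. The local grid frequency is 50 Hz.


dP = mdot * 1000 / II
dP = 139.43 * 1000 / 37.156
dP = 3752.6 kPa


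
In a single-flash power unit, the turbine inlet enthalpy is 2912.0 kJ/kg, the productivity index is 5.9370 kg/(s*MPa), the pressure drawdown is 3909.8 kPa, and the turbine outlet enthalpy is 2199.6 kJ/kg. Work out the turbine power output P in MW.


Step 1: mdot = PI * dP / 1000 = 5.937 * 3909.8 / 1000 = 23.21248 kg/s
Step 2: P = mdot*(h_in - h_out)/1000 = 23.21248*(2912.0 - 2199.6)/1000 = 16.537 MW
P = 16.537 MW


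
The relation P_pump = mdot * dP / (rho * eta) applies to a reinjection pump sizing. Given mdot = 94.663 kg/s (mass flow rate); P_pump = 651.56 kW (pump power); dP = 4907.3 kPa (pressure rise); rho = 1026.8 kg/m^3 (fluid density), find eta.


eta = mdot * dP / (rho * P_pump)
eta = 94.663 * 4907.3 / (1026.8 * 651.56)
eta = 0.69436


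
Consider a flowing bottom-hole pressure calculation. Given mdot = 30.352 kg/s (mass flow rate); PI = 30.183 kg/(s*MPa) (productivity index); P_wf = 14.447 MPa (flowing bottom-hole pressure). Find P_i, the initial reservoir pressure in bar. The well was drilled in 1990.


P_i = P_wf + mdot / PI
P_i = 14.447 + 30.352 / 30.183
P_i = 15.45260 MPa
Convert: 15.45260 MPa * 10.0 = 154.53 bar
P_i = 154.53 bar


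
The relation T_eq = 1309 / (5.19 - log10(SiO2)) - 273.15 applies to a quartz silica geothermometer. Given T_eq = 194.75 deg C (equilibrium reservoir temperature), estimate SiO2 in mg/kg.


SiO2 = 10^(5.19 - 1309/(T_eq + 273.15))
SiO2 = 10^(5.19 - 1309/(194.75 + 273.15))
SiO2 = 246.83 mg/kg


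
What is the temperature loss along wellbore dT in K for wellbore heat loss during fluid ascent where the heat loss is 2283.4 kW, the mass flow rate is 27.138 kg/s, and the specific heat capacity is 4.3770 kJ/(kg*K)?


dT = Q_loss / (mdot * cp)
dT = 2283.4 / (27.138 * 4.3770)
dT = 19.223 K


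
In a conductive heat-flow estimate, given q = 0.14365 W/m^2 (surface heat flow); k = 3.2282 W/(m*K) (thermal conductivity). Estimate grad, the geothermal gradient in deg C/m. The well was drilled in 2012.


grad = q * 1000 / k
grad = 0.14365 * 1000 / 3.2282
grad = 44.49848 deg C/km
Convert: 44.49848 deg C/km * 0.001 = 0.044498 deg C/m
grad = 0.044498 deg C/m


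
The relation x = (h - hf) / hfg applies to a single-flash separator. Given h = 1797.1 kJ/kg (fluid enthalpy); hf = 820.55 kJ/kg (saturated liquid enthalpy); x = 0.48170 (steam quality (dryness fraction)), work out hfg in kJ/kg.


hfg = (h - hf) / x
hfg = (1797.1 - 820.55) / 0.48170
hfg = 2027.3 kJ/kg


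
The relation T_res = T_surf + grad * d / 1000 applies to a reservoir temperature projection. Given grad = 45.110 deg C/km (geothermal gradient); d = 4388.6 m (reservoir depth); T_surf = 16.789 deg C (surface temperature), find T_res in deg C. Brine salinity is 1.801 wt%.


T_res = T_surf + grad * d / 1000
T_res = 16.789 + 45.110 * 4388.6 / 1000
T_res = 214.76 deg C


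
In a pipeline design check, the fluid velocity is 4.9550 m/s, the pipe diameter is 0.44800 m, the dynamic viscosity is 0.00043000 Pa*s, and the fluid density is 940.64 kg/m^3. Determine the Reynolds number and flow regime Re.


Step 1: Re = rho*vel*D/mu = 940.64*4.955*0.448/0.00043 = 4.8560e+06
Step 2: Re = 4.8560e+06 > 4000, so flow is turbulent.
Re = 4.8560e+06 (turbulent)


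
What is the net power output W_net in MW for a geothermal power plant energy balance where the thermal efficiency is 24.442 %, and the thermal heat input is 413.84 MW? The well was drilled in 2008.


W_net = eta / 100 * Q_in
W_net = 24.442 / 100 * 413.84
W_net = 101.15 MW


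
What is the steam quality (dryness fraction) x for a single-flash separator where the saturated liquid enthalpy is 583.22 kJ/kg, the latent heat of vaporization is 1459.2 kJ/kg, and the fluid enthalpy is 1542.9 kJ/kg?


x = (h - hf) / hfg
x = (1542.9 - 583.22) / 1459.2
x = 0.65768


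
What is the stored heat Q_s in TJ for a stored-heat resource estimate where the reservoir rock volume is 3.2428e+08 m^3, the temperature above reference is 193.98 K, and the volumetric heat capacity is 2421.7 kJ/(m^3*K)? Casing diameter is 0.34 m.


Q_s = Vr * rhoc * dT / 1e12
Q_s = 3.2428e+08 * 2421.7 * 193.98 / 1e12
Q_s = 152.3342 PJ
Convert: 152.3342 PJ * 1000.0 = 1.5233e+05 TJ
Q_s = 1.5233e+05 TJ


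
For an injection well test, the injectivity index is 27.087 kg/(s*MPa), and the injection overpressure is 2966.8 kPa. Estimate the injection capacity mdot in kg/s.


mdot = II * dP / 1000
mdot = 27.087 * 2966.8 / 1000
mdot = 80.362 kg/s


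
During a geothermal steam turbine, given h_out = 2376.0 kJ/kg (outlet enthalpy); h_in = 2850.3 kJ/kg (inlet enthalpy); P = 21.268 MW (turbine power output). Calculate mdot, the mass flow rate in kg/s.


mdot = P * 1000 / (h_in - h_out)
mdot = 21.268 * 1000 / (2850.3 - 2376.0)
mdot = 44.841 kg/s


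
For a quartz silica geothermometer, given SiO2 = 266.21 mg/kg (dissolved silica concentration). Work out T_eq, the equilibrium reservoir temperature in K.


T_eq = 1309 / (5.19 - log10(SiO2)) - 273.15
T_eq = 1309 / (5.19 - log10(266.21)) - 273.15
T_eq = 200.3061 deg C
Convert to K: 200.3061 + 273.15 = 473.46 K
T_eq = 473.46 K


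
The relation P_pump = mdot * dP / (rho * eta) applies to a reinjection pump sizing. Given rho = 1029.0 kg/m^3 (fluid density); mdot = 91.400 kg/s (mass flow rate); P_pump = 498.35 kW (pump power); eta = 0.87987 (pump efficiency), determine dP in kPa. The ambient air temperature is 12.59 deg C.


dP = P_pump * rho * eta / mdot
dP = 498.35 * 1029.0 * 0.87987 / 91.400
dP = 4936.5 kPa


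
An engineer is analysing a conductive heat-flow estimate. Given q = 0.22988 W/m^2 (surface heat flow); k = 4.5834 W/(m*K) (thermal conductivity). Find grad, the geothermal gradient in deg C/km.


grad = q * 1000 / k
grad = 0.22988 * 1000 / 4.5834
grad = 50.155 deg C/km


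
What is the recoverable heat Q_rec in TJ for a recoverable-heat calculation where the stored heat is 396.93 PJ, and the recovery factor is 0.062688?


Q_rec = Q_s * RF
Q_rec = 396.93 * 0.062688
Q_rec = 24.88275 PJ
Convert: 24.88275 PJ * 1000.0 = 24883 TJ
Q_rec = 24883 TJ


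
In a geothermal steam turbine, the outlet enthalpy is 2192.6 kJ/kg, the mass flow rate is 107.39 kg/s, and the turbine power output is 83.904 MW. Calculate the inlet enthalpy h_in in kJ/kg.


h_in = h_out + P * 1000 / mdot
h_in = 2192.6 + 83.904 * 1000 / 107.39
h_in = 2973.9 kJ/kg


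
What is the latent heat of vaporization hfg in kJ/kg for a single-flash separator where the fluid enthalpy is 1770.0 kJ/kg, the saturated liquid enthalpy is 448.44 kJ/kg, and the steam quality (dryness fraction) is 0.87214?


hfg = (h - hf) / x
hfg = (1770.0 - 448.44) / 0.87214
hfg = 1515.3 kJ/kg


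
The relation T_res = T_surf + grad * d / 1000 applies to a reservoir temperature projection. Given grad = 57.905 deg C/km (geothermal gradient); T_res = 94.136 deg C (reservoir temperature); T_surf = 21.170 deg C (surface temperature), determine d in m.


d = (T_res - T_surf) / grad * 1000
d = (94.136 - 21.170) / 57.905 * 1000
d = 1260.1 m


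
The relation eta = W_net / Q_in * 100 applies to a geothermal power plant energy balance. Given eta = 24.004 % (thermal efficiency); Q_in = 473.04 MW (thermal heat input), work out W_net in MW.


W_net = eta / 100 * Q_in
W_net = 24.004 / 100 * 473.04
W_net = 113.55 MW


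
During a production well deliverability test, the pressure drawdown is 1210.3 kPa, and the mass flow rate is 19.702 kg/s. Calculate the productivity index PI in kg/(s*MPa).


PI = mdot * 1000 / dP
PI = 19.702 * 1000 / 1210.3
PI = 16.279 kg/(s*MPa)


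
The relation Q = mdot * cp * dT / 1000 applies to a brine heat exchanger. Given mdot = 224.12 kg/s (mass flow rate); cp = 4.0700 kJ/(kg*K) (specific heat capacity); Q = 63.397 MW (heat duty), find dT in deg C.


dT = Q * 1000 / (mdot * cp)
dT = 63.397 * 1000 / (224.12 * 4.0700)
dT = 69.50142 K
Convert (temperature difference, 1 K = 1 deg C): 69.50142 K = 69.50142 deg C
dT = 69.501 deg C


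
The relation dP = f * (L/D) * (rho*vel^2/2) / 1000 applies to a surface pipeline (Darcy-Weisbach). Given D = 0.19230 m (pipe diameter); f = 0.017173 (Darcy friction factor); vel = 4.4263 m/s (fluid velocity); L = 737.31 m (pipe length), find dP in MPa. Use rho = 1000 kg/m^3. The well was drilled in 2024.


dP = f * (L/D) * (rho*vel^2/2) / 1000
dP = 0.017173 * (737.31/0.19230) * (1000*4.4263^2/2) / 1000
dP = 645.0134 kPa
Convert: 645.0134 kPa * 0.001 = 0.64501 MPa
dP = 0.64501 MPa


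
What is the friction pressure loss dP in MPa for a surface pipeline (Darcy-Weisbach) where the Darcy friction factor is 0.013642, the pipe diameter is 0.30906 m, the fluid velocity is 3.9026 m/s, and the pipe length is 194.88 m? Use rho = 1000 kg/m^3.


dP = f * (L/D) * (rho*vel^2/2) / 1000
dP = 0.013642 * (194.88/0.30906) * (1000*3.9026^2/2) / 1000
dP = 65.50593 kPa
Convert: 65.50593 kPa * 0.001 = 0.065506 MPa
dP = 0.065506 MPa


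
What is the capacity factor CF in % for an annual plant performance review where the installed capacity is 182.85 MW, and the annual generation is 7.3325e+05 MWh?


CF = E_a / (cap * 8760) * 100
CF = 7.3325e+05 / (182.85 * 8760) * 100
CF = 45.778 %


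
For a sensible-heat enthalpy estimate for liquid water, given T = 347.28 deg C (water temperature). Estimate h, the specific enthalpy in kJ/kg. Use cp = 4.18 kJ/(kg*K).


h = cp * T
h = 4.18 * 347.28
h = 1451.6 kJ/kg


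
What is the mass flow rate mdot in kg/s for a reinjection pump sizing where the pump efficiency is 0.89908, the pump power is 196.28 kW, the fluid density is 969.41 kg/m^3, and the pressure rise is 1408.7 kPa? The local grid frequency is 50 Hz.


mdot = P_pump * rho * eta / dP
mdot = 196.28 * 969.41 * 0.89908 / 1408.7
mdot = 121.44 kg/s


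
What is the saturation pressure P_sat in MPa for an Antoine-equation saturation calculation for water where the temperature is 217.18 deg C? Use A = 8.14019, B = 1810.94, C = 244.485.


P_sat = 10^(A - B/(C + T)) / 760 * 0.101325
P_sat = 10^(8.14019 - 1810.94/(244.485 + 217.18)) / 760 * 0.101325
P_sat = 2.2002 MPa


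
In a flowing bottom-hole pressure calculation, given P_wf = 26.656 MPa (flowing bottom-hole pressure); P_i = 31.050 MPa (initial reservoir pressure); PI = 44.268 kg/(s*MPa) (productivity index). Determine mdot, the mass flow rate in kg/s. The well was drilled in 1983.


mdot = (P_i - P_wf) * PI
mdot = (31.050 - 26.656) * 44.268
mdot = 194.51 kg/s


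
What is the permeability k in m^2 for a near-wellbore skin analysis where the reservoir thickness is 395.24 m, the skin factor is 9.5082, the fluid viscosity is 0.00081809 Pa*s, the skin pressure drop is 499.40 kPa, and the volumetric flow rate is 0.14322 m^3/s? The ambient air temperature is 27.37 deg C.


k = S*q*mu / (2*pi*dP_s*1000*hr)
k = 9.5082*0.14322*0.00081809 / (2*pi*499.40*1000*395.24)
k = 8.9828e-13 m^2


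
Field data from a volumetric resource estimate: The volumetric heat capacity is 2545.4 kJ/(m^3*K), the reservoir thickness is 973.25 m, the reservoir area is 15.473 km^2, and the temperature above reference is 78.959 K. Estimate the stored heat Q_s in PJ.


Step 1: Vr = A*1e6*hr = 15.473*1e6*973.25 = 1.505910e+10 m^3
Step 2: Q_s = Vr*rhoc*dT/1e12 = 1.505910e+10*2545.4*78.959/1e12 = 3026.6 PJ
Q_s = 3026.6 PJ


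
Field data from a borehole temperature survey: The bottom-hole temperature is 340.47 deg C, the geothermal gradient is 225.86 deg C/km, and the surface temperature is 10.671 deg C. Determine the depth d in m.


d = (T_d - T_surf) / grad * 1000
d = (340.47 - 10.671) / 225.86 * 1000
d = 1460.2 m


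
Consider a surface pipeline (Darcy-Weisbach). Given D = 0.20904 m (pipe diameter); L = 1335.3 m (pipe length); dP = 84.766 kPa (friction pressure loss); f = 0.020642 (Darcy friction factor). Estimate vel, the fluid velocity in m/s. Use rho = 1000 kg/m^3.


vel = sqrt(dP*1000*2*D / (f*L*rho))
vel = sqrt(84.766*1000*2*0.20904 / (0.020642*1335.3*1000))
vel = 1.1339 m/s


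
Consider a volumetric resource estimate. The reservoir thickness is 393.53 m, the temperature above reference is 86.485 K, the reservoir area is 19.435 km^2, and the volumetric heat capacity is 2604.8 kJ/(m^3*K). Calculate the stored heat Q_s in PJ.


Step 1: Vr = A*1e6*hr = 19.435*1e6*393.53 = 7.648256e+09 m^3
Step 2: Q_s = Vr*rhoc*dT/1e12 = 7.648256e+09*2604.8*86.485/1e12 = 1723.0 PJ
Q_s = 1723.0 PJ


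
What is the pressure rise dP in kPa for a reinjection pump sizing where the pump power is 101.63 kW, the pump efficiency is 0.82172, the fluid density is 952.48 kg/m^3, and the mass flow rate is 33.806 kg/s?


dP = P_pump * rho * eta / mdot
dP = 101.63 * 952.48 * 0.82172 / 33.806
dP = 2352.9 kPa


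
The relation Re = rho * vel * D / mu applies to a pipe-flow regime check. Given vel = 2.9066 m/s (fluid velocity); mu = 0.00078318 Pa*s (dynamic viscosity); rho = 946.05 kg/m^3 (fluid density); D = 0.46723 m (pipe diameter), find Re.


Re = rho * vel * D / mu
Re = 946.05 * 2.9066 * 0.46723 / 0.00078318
Re = 1.6405e+06


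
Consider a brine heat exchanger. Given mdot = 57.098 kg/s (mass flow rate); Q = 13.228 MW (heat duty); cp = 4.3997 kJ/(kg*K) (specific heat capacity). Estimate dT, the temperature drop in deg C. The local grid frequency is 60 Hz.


dT = Q * 1000 / (mdot * cp)
dT = 13.228 * 1000 / (57.098 * 4.3997)
dT = 52.65629 K
Convert (temperature difference, 1 K = 1 deg C): 52.65629 K = 52.65629 deg C
dT = 52.656 deg C


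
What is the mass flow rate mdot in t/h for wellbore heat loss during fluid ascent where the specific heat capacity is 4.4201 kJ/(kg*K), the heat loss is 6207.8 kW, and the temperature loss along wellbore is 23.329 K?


mdot = Q_loss / (cp * dT)
mdot = 6207.8 / (4.4201 * 23.329)
mdot = 60.20180 kg/s
Convert: 60.20180 kg/s * 3.6 = 216.73 t/h
mdot = 216.73 t/h


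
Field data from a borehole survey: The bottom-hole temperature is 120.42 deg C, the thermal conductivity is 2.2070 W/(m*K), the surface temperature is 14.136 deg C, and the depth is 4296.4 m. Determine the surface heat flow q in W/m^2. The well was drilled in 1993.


Step 1: grad = (T_d - T_surf)/d * 1000 = (120.42 - 14.136)/4296.4 * 1000 = 24.73792 deg C/km
Step 2: q = k * grad / 1000 = 2.207 * 24.73792 / 1000 = 0.054597 W/m^2
q = 0.054597 W/m^2


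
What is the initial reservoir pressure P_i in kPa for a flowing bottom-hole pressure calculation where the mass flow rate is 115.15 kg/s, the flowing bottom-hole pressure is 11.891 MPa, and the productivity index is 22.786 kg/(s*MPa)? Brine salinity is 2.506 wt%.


P_i = P_wf + mdot / PI
P_i = 11.891 + 115.15 / 22.786
P_i = 16.94454 MPa
Convert: 16.94454 MPa * 1000.0 = 16945 kPa
P_i = 16945 kPa


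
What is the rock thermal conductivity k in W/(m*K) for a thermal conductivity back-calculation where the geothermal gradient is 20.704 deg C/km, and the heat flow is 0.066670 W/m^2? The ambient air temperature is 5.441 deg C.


k = q / (grad / 1000)
k = 0.066670 / (20.704 / 1000)
k = 3.2202 W/(m*K)


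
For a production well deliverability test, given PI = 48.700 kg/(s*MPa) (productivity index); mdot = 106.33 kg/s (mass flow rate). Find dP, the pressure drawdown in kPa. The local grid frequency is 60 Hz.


dP = mdot * 1000 / PI
dP = 106.33 * 1000 / 48.700
dP = 2183.4 kPa


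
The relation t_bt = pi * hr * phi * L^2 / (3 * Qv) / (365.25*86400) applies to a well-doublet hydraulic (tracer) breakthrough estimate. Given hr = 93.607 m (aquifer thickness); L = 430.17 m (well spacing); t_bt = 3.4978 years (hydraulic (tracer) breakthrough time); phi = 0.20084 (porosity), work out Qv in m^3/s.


Qv = pi*hr*phi*L^2 / (3*t_bt*365.25*86400)
Qv = pi*93.607*0.20084*430.17^2 / (3*3.4978*365.25*86400)
Qv = 0.033004 m^3/s


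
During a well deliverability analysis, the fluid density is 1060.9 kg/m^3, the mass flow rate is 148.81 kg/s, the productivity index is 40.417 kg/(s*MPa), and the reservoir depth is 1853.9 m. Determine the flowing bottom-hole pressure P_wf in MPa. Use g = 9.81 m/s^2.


Step 1: P_i = rho*g*h/1e6 = 1060.9*9.81*1853.9/1e6 = 19.29433 MPa
Step 2: P_wf = P_i - mdot/PI = 19.29433 - 148.81/40.417 = 15.612 MPa
P_wf = 15.612 MPa


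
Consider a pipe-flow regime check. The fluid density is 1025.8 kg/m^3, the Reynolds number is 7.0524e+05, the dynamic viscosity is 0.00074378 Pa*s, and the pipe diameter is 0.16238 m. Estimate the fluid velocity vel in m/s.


vel = Re * mu / (rho * D)
vel = 7.0524e+05 * 0.00074378 / (1025.8 * 0.16238)
vel = 3.1491 m/s


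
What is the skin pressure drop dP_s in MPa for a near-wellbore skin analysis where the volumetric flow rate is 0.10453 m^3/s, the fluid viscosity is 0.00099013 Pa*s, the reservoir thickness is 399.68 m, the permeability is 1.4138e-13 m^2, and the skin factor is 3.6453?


dP_s = S * q * mu / (2*pi*k*hr) / 1000
dP_s = 3.6453 * 0.10453 * 0.00099013 / (2*pi*1.4138e-13*399.68) / 1000
dP_s = 1062.640 kPa
Convert: 1062.640 kPa * 0.001 = 1.0626 MPa
dP_s = 1.0626 MPa


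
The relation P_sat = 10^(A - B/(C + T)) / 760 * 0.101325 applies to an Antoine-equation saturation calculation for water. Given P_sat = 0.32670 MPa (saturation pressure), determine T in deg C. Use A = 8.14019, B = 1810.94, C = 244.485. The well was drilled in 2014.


T = B / (A - log10(P_sat * 760 / 0.101325)) - C
T = 1810.94 / (8.14019 - log10(0.32670 * 760 / 0.101325)) - 244.485
T = 136.69 deg C


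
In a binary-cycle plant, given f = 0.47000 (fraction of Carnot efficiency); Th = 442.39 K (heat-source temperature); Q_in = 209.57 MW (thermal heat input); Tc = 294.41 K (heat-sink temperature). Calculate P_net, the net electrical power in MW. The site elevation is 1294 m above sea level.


Step 1: eta = (1 - Tc/Th)*f = (1 - 294.41/442.39)*0.47 = 0.1572156
Step 2: P_net = eta * Q_in = 0.1572156 * 209.57 = 32.948 MW
P_net = 32.948 MW


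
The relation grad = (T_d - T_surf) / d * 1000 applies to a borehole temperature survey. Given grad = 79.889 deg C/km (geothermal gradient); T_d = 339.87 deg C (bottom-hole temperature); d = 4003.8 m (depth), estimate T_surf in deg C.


T_surf = T_d - grad * d / 1000
T_surf = 339.87 - 79.889 * 4003.8 / 1000
T_surf = 20.010 deg C


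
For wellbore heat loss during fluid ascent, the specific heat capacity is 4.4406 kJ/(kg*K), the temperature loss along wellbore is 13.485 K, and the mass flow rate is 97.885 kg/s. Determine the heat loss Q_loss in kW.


Q_loss = mdot * cp * dT
Q_loss = 97.885 * 4.4406 * 13.485
Q_loss = 5861.5 kW


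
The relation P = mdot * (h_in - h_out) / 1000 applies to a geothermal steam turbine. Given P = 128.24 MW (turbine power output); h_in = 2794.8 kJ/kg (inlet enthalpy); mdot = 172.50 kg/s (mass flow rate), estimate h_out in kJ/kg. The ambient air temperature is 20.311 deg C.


h_out = h_in - P * 1000 / mdot
h_out = 2794.8 - 128.24 * 1000 / 172.50
h_out = 2051.4 kJ/kg


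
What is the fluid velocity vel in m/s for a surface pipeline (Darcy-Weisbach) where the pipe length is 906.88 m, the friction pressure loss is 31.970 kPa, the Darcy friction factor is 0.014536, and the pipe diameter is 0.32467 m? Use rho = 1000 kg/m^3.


vel = sqrt(dP*1000*2*D / (f*L*rho))
vel = sqrt(31.970*1000*2*0.32467 / (0.014536*906.88*1000))
vel = 1.2549 m/s


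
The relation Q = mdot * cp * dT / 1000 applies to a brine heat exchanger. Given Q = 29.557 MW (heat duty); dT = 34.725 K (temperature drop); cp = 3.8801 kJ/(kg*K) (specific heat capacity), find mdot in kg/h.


mdot = Q * 1000 / (cp * dT)
mdot = 29.557 * 1000 / (3.8801 * 34.725)
mdot = 219.3690 kg/s
Convert: 219.3690 kg/s * 3600.0 = 7.8973e+05 kg/h
mdot = 7.8973e+05 kg/h


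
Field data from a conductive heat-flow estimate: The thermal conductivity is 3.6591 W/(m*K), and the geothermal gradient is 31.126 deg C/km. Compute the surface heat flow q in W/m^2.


q = k * grad / 1000
q = 3.6591 * 31.126 / 1000
q = 0.11389 W/m^2


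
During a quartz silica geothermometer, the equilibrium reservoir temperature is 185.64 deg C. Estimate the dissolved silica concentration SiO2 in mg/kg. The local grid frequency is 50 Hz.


SiO2 = 10^(5.19 - 1309/(T_eq + 273.15))
SiO2 = 10^(5.19 - 1309/(185.64 + 273.15))
SiO2 = 217.19 mg/kg


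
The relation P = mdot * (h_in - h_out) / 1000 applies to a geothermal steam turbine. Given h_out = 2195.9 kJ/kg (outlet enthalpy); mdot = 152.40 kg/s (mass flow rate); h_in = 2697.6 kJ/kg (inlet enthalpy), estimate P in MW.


P = mdot * (h_in - h_out) / 1000
P = 152.40 * (2697.6 - 2195.9) / 1000
P = 76.459 MW


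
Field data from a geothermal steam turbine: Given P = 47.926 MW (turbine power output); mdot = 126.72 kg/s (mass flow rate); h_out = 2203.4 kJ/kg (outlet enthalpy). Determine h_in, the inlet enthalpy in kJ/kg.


h_in = h_out + P * 1000 / mdot
h_in = 2203.4 + 47.926 * 1000 / 126.72
h_in = 2581.6 kJ/kg


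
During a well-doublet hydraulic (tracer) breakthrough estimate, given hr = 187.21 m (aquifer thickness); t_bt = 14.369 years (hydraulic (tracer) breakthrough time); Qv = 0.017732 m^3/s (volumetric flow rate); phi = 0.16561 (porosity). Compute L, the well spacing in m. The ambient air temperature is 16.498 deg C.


L = sqrt(t_bt*365.25*86400*3*Qv / (pi*hr*phi))
L = sqrt(14.369*365.25*86400*3*0.017732 / (pi*187.21*0.16561))
L = 497.65 m


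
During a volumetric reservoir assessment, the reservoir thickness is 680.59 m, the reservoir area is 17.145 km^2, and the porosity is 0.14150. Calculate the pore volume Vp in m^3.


Vp = A * 1e6 * hr * phi
Vp = 17.145 * 1e6 * 680.59 * 0.14150
Vp = 1.6511e+09 m^3


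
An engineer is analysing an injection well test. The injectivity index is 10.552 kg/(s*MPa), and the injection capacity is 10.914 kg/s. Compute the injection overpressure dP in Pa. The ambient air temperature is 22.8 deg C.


dP = mdot * 1000 / II
dP = 10.914 * 1000 / 10.552
dP = 1034.306 kPa
Convert: 1034.306 kPa * 1000.0 = 1.0343e+06 Pa
dP = 1.0343e+06 Pa


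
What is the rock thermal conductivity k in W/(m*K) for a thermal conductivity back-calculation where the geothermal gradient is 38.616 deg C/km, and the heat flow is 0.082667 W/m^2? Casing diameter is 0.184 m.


k = q / (grad / 1000)
k = 0.082667 / (38.616 / 1000)
k = 2.1407 W/(m*K)


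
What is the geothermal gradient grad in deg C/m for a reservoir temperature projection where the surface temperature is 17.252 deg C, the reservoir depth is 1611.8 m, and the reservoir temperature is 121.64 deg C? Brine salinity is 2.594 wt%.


grad = (T_res - T_surf) / d * 1000
grad = (121.64 - 17.252) / 1611.8 * 1000
grad = 64.76486 deg C/km
Convert: 64.76486 deg C/km * 0.001 = 0.064765 deg C/m
grad = 0.064765 deg C/m


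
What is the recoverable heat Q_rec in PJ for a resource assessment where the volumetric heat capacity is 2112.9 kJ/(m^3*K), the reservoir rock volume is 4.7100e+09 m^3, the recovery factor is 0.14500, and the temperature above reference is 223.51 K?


Step 1: Q_s = Vr*rhoc*dT/1e12 = 4.7100e+09*2112.9*223.51/1e12 = 2224.318 PJ
Step 2: Q_rec = Q_s * RF = 2224.318 * 0.145 = 322.53 PJ
Q_rec = 322.53 PJ


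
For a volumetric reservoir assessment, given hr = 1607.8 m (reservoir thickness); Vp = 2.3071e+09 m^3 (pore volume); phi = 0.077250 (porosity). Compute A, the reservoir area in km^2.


A = Vp / (1e6 * hr * phi)
A = 2.3071e+09 / (1e6 * 1607.8 * 0.077250)
A = 18.575 km^2


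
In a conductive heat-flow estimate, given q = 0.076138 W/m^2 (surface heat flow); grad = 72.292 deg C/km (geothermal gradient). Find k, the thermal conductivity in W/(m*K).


k = q * 1000 / grad
k = 0.076138 * 1000 / 72.292
k = 1.0532 W/(m*K)


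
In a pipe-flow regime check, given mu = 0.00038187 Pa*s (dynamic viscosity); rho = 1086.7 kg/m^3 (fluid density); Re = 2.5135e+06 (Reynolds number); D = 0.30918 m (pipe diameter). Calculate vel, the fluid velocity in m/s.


vel = Re * mu / (rho * D)
vel = 2.5135e+06 * 0.00038187 / (1086.7 * 0.30918)
vel = 2.8568 m/s


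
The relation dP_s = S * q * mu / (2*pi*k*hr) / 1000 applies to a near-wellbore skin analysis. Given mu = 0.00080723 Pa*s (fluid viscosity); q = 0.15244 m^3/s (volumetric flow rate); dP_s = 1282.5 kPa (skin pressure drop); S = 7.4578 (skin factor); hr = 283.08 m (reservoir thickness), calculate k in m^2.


k = S*q*mu / (2*pi*dP_s*1000*hr)
k = 7.4578*0.15244*0.00080723 / (2*pi*1282.5*1000*283.08)
k = 4.0231e-13 m^2


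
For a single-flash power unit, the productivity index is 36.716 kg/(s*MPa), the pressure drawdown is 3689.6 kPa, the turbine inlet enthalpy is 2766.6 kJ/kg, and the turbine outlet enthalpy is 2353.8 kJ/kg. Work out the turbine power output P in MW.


Step 1: mdot = PI * dP / 1000 = 36.716 * 3689.6 / 1000 = 135.4674 kg/s
Step 2: P = mdot*(h_in - h_out)/1000 = 135.4674*(2766.6 - 2353.8)/1000 = 55.921 MW
P = 55.921 MW


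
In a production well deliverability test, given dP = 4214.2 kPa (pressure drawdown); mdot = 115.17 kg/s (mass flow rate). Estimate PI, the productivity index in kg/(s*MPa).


PI = mdot * 1000 / dP
PI = 115.17 * 1000 / 4214.2
PI = 27.329 kg/(s*MPa)


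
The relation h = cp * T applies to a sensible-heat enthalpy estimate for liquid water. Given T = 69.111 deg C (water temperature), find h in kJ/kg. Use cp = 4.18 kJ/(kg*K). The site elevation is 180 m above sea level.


h = cp * T
h = 4.18 * 69.111
h = 288.88 kJ/kg


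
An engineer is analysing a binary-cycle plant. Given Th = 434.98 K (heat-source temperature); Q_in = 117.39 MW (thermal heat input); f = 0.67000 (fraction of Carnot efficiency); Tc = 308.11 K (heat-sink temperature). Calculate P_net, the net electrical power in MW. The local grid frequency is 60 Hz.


Step 1: eta = (1 - Tc/Th)*f = (1 - 308.11/434.98)*0.67 = 0.1954180
Step 2: P_net = eta * Q_in = 0.1954180 * 117.39 = 22.940 MW
P_net = 22.940 MW


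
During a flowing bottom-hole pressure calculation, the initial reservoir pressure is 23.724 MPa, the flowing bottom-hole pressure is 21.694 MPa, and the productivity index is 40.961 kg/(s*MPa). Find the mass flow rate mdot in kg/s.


mdot = (P_i - P_wf) * PI
mdot = (23.724 - 21.694) * 40.961
mdot = 83.151 kg/s


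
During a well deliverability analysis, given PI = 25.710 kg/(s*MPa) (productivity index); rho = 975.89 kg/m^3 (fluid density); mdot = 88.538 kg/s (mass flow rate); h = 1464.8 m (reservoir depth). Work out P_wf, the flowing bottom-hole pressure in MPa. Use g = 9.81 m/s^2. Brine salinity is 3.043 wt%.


Step 1: P_i = rho*g*h/1e6 = 975.89*9.81*1464.8/1e6 = 14.02323 MPa
Step 2: P_wf = P_i - mdot/PI = 14.02323 - 88.538/25.71 = 10.580 MPa
P_wf = 10.580 MPa


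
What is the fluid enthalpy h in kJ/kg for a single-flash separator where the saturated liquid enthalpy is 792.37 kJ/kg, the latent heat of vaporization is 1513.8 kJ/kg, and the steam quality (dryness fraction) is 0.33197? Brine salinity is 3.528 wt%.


h = hf + x * hfg
h = 792.37 + 0.33197 * 1513.8
h = 1294.9 kJ/kg


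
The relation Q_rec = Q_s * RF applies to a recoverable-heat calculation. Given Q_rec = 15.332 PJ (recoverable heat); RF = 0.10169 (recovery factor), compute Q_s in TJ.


Q_s = Q_rec / RF
Q_s = 15.332 / 0.10169
Q_s = 150.7720 PJ
Convert: 150.7720 PJ * 1000.0 = 1.5077e+05 TJ
Q_s = 1.5077e+05 TJ


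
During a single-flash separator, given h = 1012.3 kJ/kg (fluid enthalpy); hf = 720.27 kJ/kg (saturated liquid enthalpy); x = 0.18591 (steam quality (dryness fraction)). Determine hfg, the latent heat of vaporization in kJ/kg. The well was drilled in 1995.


hfg = (h - hf) / x
hfg = (1012.3 - 720.27) / 0.18591
hfg = 1570.8 kJ/kg


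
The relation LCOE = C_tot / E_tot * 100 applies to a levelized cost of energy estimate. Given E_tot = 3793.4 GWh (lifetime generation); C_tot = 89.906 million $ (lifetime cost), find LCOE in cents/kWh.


LCOE = C_tot / E_tot * 100
LCOE = 89.906 / 3793.4 * 100
LCOE = 2.3701 cents/kWh


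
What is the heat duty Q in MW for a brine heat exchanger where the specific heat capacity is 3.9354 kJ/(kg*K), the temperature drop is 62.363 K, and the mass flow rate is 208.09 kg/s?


Q = mdot * cp * dT / 1000
Q = 208.09 * 3.9354 * 62.363 / 1000
Q = 51.070 MW


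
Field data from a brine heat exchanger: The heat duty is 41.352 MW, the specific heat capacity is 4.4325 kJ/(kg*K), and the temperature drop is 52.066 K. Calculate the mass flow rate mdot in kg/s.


mdot = Q * 1000 / (cp * dT)
mdot = 41.352 * 1000 / (4.4325 * 52.066)
mdot = 179.18 kg/s


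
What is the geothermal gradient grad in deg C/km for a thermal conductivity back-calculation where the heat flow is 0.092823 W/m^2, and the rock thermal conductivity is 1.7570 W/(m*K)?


grad = q / k * 1000
grad = 0.092823 / 1.7570 * 1000
grad = 52.830 deg C/km


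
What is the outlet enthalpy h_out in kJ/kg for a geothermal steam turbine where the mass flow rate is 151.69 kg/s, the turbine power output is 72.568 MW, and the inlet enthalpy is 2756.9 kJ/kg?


h_out = h_in - P * 1000 / mdot
h_out = 2756.9 - 72.568 * 1000 / 151.69
h_out = 2278.5 kJ/kg


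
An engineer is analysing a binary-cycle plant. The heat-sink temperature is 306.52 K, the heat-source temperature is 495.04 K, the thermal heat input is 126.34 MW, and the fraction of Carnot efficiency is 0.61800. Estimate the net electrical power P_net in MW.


Step 1: eta = (1 - Tc/Th)*f = (1 - 306.52/495.04)*0.618 = 0.2353453
Step 2: P_net = eta * Q_in = 0.2353453 * 126.34 = 29.734 MW
P_net = 29.734 MW


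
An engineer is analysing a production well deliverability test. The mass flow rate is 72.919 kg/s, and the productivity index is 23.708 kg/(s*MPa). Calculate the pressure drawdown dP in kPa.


dP = mdot * 1000 / PI
dP = 72.919 * 1000 / 23.708
dP = 3075.7 kPa


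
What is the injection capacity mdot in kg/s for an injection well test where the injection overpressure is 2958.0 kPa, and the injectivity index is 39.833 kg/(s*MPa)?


mdot = II * dP / 1000
mdot = 39.833 * 2958.0 / 1000
mdot = 117.83 kg/s


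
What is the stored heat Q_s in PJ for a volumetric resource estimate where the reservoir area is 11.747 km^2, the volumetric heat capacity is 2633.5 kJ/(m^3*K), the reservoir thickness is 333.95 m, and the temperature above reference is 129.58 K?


Step 1: Vr = A*1e6*hr = 11.747*1e6*333.95 = 3.922911e+09 m^3
Step 2: Q_s = Vr*rhoc*dT/1e12 = 3.922911e+09*2633.5*129.58/1e12 = 1338.7 PJ
Q_s = 1338.7 PJ


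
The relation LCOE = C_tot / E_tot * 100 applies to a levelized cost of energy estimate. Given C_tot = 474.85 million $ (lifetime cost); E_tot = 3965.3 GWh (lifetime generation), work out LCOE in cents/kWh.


LCOE = C_tot / E_tot * 100
LCOE = 474.85 / 3965.3 * 100
LCOE = 11.975 cents/kWh


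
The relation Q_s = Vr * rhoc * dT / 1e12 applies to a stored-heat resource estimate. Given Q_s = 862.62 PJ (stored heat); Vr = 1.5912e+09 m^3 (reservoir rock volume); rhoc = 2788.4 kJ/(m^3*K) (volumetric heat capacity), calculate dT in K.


dT = Q_s * 1e12 / (Vr * rhoc)
dT = 862.62 * 1e12 / (1.5912e+09 * 2788.4)
dT = 194.42 K


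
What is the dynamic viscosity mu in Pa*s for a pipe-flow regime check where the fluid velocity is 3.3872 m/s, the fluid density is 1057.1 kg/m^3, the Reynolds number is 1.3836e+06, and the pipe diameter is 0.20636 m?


mu = rho * vel * D / Re
mu = 1057.1 * 3.3872 * 0.20636 / 1.3836e+06
mu = 0.00053404 Pa*s


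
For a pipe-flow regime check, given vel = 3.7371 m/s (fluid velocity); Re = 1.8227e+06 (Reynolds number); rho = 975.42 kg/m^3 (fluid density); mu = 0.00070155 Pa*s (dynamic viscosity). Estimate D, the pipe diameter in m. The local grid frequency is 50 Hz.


D = Re * mu / (rho * vel)
D = 1.8227e+06 * 0.00070155 / (975.42 * 3.7371)
D = 0.35079 m


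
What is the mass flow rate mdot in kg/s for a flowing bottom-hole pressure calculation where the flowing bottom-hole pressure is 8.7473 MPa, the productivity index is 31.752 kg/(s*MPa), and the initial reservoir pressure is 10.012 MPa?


mdot = (P_i - P_wf) * PI
mdot = (10.012 - 8.7473) * 31.752
mdot = 40.157 kg/s


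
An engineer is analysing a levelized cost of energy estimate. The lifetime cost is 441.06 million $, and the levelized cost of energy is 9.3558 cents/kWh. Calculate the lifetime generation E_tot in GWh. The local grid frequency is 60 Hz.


E_tot = C_tot / LCOE * 100
E_tot = 441.06 / 9.3558 * 100
E_tot = 4714.3 GWh


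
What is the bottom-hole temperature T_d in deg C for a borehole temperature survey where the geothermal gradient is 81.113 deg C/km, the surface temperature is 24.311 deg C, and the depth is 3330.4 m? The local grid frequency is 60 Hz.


T_d = T_surf + grad * d / 1000
T_d = 24.311 + 81.113 * 3330.4 / 1000
T_d = 294.45 deg C


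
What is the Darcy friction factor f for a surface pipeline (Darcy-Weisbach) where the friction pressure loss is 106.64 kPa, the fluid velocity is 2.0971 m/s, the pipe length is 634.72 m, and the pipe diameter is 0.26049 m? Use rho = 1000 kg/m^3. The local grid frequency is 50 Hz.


f = dP*1000 / ((L/D)*(rho*vel^2/2))
f = 106.64*1000 / ((634.72/0.26049)*(1000*2.0971^2/2))
f = 0.019903


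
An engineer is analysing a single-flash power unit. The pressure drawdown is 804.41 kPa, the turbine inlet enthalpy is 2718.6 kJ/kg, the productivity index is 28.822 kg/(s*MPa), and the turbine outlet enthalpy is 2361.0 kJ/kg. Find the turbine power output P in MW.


Step 1: mdot = PI * dP / 1000 = 28.822 * 804.41 / 1000 = 23.18471 kg/s
Step 2: P = mdot*(h_in - h_out)/1000 = 23.18471*(2718.6 - 2361.0)/1000 = 8.2909 MW
P = 8.2909 MW


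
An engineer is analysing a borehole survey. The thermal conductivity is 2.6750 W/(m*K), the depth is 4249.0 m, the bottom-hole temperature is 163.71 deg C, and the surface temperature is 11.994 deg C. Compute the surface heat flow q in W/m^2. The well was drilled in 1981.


Step 1: grad = (T_d - T_surf)/d * 1000 = (163.71 - 11.994)/4249.0 * 1000 = 35.70628 deg C/km
Step 2: q = k * grad / 1000 = 2.675 * 35.70628 / 1000 = 0.095514 W/m^2
q = 0.095514 W/m^2


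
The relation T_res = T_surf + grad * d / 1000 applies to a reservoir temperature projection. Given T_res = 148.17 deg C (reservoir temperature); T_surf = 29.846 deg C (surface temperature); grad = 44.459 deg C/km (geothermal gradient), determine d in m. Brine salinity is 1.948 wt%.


d = (T_res - T_surf) / grad * 1000
d = (148.17 - 29.846) / 44.459 * 1000
d = 2661.4 m


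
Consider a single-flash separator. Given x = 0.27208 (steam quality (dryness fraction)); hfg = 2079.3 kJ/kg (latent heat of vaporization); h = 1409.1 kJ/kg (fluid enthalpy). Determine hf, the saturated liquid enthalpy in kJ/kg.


hf = h - x * hfg
hf = 1409.1 - 0.27208 * 2079.3
hf = 843.36 kJ/kg


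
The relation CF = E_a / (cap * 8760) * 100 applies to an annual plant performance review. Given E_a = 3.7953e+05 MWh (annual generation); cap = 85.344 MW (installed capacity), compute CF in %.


CF = E_a / (cap * 8760) * 100
CF = 3.7953e+05 / (85.344 * 8760) * 100
CF = 50.766 %


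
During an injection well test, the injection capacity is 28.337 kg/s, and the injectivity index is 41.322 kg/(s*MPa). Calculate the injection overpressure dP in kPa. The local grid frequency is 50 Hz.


dP = mdot * 1000 / II
dP = 28.337 * 1000 / 41.322
dP = 685.76 kPa


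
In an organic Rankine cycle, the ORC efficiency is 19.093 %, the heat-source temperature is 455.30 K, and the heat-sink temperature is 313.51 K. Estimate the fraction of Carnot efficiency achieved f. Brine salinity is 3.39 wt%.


f = (eta_orc/100) / (1 - Tc/Th)
f = (19.093/100) / (1 - 313.51/455.30)
f = 0.61309


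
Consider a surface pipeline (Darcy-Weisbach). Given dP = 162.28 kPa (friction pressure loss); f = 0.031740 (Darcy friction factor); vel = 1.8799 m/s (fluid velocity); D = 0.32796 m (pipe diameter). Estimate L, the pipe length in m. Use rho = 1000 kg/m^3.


L = dP*1000*D / (f*rho*vel^2/2)
L = 162.28*1000*0.32796 / (0.031740*1000*1.8799^2/2)
L = 948.94 m


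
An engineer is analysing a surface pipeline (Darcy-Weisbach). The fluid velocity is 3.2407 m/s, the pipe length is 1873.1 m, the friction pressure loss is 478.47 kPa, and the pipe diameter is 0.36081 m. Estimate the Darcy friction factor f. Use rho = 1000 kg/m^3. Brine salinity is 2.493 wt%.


f = dP*1000 / ((L/D)*(rho*vel^2/2))
f = 478.47*1000 / ((1873.1/0.36081)*(1000*3.2407^2/2))
f = 0.017552


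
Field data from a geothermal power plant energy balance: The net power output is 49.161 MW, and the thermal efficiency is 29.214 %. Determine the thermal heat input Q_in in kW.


Q_in = W_net / (eta / 100)
Q_in = 49.161 / (29.214 / 100)
Q_in = 168.2789 MW
Convert: 168.2789 MW * 1000.0 = 1.6828e+05 kW
Q_in = 1.6828e+05 kW


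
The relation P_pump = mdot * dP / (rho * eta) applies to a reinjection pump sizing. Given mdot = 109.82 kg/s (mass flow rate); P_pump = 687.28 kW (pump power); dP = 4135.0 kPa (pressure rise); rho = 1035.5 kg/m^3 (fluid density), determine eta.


eta = mdot * dP / (rho * P_pump)
eta = 109.82 * 4135.0 / (1035.5 * 687.28)
eta = 0.63808


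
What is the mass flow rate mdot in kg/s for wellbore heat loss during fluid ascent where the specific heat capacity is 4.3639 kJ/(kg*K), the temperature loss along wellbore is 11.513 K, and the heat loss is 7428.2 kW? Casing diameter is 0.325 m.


mdot = Q_loss / (cp * dT)
mdot = 7428.2 / (4.3639 * 11.513)
mdot = 147.85 kg/s


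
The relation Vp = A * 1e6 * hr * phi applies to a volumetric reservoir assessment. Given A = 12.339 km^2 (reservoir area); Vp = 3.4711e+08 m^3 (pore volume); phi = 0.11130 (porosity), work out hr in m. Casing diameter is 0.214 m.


hr = Vp / (A * 1e6 * phi)
hr = 3.4711e+08 / (12.339 * 1e6 * 0.11130)
hr = 252.75 m


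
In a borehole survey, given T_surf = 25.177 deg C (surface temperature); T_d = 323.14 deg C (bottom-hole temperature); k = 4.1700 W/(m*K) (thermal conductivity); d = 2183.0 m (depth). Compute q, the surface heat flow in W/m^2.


Step 1: grad = (T_d - T_surf)/d * 1000 = (323.14 - 25.177)/2183.0 * 1000 = 136.4924 deg C/km
Step 2: q = k * grad / 1000 = 4.17 * 136.4924 / 1000 = 0.56917 W/m^2
q = 0.56917 W/m^2


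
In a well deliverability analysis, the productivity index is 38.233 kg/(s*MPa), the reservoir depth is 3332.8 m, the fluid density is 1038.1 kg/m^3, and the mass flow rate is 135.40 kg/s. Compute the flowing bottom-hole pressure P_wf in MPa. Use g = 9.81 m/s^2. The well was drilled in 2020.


Step 1: P_i = rho*g*h/1e6 = 1038.1*9.81*3332.8/1e6 = 33.94044 MPa
Step 2: P_wf = P_i - mdot/PI = 33.94044 - 135.4/38.233 = 30.399 MPa
P_wf = 30.399 MPa


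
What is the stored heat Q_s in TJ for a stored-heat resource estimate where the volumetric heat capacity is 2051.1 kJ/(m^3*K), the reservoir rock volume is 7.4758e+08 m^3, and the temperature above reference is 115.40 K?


Q_s = Vr * rhoc * dT / 1e12
Q_s = 7.4758e+08 * 2051.1 * 115.40 / 1e12
Q_s = 176.9499 PJ
Convert: 176.9499 PJ * 1000.0 = 1.7695e+05 TJ
Q_s = 1.7695e+05 TJ


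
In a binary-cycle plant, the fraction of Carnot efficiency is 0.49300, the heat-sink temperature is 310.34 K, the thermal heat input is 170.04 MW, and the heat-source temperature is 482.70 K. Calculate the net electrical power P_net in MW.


Step 1: eta = (1 - Tc/Th)*f = (1 - 310.34/482.7)*0.493 = 0.1760379
Step 2: P_net = eta * Q_in = 0.1760379 * 170.04 = 29.933 MW
P_net = 29.933 MW


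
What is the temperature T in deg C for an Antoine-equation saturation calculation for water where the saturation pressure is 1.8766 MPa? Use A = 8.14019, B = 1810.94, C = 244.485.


T = B / (A - log10(P_sat * 760 / 0.101325)) - C
T = 1810.94 / (8.14019 - log10(1.8766 * 760 / 0.101325)) - 244.485
T = 209.19 deg C
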